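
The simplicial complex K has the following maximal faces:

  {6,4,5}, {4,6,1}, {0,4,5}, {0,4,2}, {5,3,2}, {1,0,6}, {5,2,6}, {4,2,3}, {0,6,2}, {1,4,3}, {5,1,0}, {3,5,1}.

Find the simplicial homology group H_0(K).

K has 7 vertices, 18 edges, 12 triangles.
rank ∂_0 = 0, rank ∂_1 = 6 ⇒ b_0 = 7 − 0 − 6 = 1; all invariant factors of ∂_1 are 1 so no torsion. So H_0 ≅ Z.

H_0 = Z.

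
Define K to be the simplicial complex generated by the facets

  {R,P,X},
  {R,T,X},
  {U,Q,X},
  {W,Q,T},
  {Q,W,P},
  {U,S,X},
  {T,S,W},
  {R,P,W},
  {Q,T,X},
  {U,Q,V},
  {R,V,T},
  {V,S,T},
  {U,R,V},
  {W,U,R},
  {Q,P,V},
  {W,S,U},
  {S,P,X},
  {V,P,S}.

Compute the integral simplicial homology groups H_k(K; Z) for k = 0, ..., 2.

H_0 ≅ Z,  H_1 ≅ Z^2,  H_2 ≅ Z.

Order the vertices as P < Q < R < S < T < U < V < W < X. Listing each simplex with vertices in this order, K has dimension 2 with simplices:

  0-simplices (9): P, Q, R, S, T, U, V, W, X
  1-simplices (27): PQ, PR, PS, PV, PW, PX, QT, QU, QV, QW, QX, RT, RU, RV, RW, RX, ST, SU, SV, SW, SX, TV, TW, TX, UV, UW, UX
  2-simplices (18): PQV, PQW, PRW, PRX, PSV, PSX, QTW, QTX, QUV, QUX, RTV, RTX, RUV, RUW, STV, STW, SUW, SUX

Hence C_0 ≅ Z^9, C_1 ≅ Z^27, C_2 ≅ Z^18.

The boundary map ∂_1: C_1 → C_0 sends each edge [p,q] (with p < q) to q − p. For instance
  ∂UW = W − U.
This gives a 9×27 integer matrix of rank 8; reducing to Smith normal form yields diagonal entries (1,1,1,1,1,1,1,1).

The boundary map ∂_2: C_2 → C_1 sends each 2-simplex [p,q,r] to [q,r] − [p,r] + [p,q]. For instance
  ∂PQW = QW − PW + PQ,
  ∂PQV = QV − PV + PQ.
As a 27×18 matrix over Z this has rank 17, with invariant factors (1,1,1,1,1,1,1,1,1,1,1,1,1,1,1,1,1).

From H_k ≅ ker(∂_k) / im(∂_{k+1}) we obtain:

  H_0: rank C_0 − rank ∂_1 = 9 − 8 = 1, and the invariant factors of ∂_1 are all 1, so H_0 = Z.
  H_1: rank ker ∂_1 − rank ∂_2 = (27 − 8) − 17 = 2, and the invariant factors of ∂_2 are all 1, so H_1 = Z^2.
  H_2: rank ker ∂_2 − rank ∂_3 = (18 − 17) − 0 = 1, and there is no ∂_3, so H_2 = Z.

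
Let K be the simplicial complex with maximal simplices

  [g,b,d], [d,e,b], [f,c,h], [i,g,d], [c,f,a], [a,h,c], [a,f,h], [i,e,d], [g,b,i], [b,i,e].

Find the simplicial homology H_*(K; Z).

H_0 = Z^2,  H_1 = 0,  H_2 = Z^2.

Order the vertices as a < b < c < d < e < f < g < h < i. Listing each simplex with vertices in this order, K has dimension 2 with simplices:

  0-simplices (9): a, b, c, d, e, f, g, h, i
  1-simplices (15): ac, af, ah, bd, be, bg, bi, cf, ch, de, dg, di, ei, fh, gi
  2-simplices (10): acf, ach, afh, bde, bdg, bei, bgi, cfh, dei, dgi

Hence C_0 ≅ Z^9, C_1 ≅ Z^15, C_2 ≅ Z^10.

Boundary ∂_1: C_1 → C_0 maps an edge to its endpoints' difference, ∂[p,q] = q − p. For instance
  ∂gi = i − g.
As a 9×15 matrix over Z this has rank 7, with invariant factors (1,1,1,1,1,1,1).

The boundary map ∂_2: C_2 → C_1 maps a triangle to the signed sum of its edges. For instance
  ∂dei = ei − di + de,
  ∂bdg = dg − bg + bd.
As a 15×10 matrix over Z this has rank 8, with invariant factors (1,1,1,1,1,1,1,1).

Computing H_k = (kernel of ∂_k) / (image of ∂_{k+1}):

  H_0: rank C_0 − rank ∂_1 = 9 − 7 = 2, and the invariant factors of ∂_1 are all 1, so H_0 ≅ Z^2.
  H_1: rank ker ∂_1 − rank ∂_2 = (15 − 7) − 8 = 0, and the invariant factors of ∂_2 are all 1, so H_1 ≅ 0.
  H_2: rank ker ∂_2 − rank ∂_3 = (10 − 8) − 0 = 2, and there is no ∂_3, so H_2 ≅ Z^2.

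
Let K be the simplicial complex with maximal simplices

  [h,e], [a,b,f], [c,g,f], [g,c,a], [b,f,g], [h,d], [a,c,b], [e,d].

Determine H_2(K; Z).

Take the total order a < b < c < d < e < f < g < h on the vertex set. Then K (dimension 2) consists of the simplices:

  0-simplices (8): a, b, c, d, e, f, g, h
  1-simplices (13): ab, ac, af, ag, bc, bf, bg, cf, cg, de, dh, eh, fg
  2-simplices (5): abc, abf, acg, bfg, cfg

Hence C_0 ≅ Z^8, C_1 ≅ Z^13, C_2 ≅ Z^5.

The boundary map ∂_1: C_1 → C_0 maps an edge to its endpoints' difference, ∂[p,q] = q − p. For instance
  ∂cg = g − c.
The resulting 8×13 matrix has rank 6, and its Smith normal form has invariant factors (1,1,1,1,1,1).

The boundary map ∂_2: C_2 → C_1 maps a triangle to the signed sum of its edges. For instance
  ∂acg = cg − ag + ac,
  ∂abc = bc − ac + ab.
This gives a 13×5 integer matrix of rank 5; reducing to Smith normal form yields diagonal entries (1,1,1,1,1).

Now H_k = ker ∂_k / im ∂_{k+1}, so:

  H_2: rank ker ∂_2 − rank ∂_3 = (5 − 5) − 0 = 0, and there is no ∂_3, so H_2 = 0.

(K is a triangulation of the disjoint union of the Möbius band and the circle S^1.)

H_2 = 0.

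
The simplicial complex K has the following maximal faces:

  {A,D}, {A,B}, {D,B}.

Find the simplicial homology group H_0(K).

H_0 ≅ Z.

We work with the vertex ordering A < B < D. The simplices of K, each written with vertices in increasing order, are:

  0-simplices (3): A, B, D
  1-simplices (3): AB, AD, BD

giving chain groups C_0 ≅ Z^3, C_1 ≅ Z^3.

The boundary map ∂_1: C_1 → C_0 sends each edge [p,q] (with p < q) to q − p. For instance
  ∂AD = D − A.
This gives a 3×3 integer matrix of rank 2; reducing to Smith normal form yields diagonal entries (1,1).

Now H_k = ker ∂_k / im ∂_{k+1}, so:

  H_0: rank C_0 − rank ∂_1 = 3 − 2 = 1, and the invariant factors of ∂_1 are all 1, so H_0 = Z.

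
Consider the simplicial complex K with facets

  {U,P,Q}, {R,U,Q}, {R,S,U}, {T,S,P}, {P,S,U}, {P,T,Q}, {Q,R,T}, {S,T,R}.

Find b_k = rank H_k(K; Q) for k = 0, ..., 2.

b_0 = 1, b_1 = 0, b_2 = 1.

K has 6 vertices, 12 edges, 8 triangles.
rank ∂_0 = 0, rank ∂_1 = 5 ⇒ b_0 = 6 − 0 − 5 = 1; all invariant factors of ∂_1 are 1 so no torsion. So H_0 ≅ Z.
rank ∂_1 = 5, rank ∂_2 = 7 ⇒ b_1 = 12 − 5 − 7 = 0; all invariant factors of ∂_2 are 1 so no torsion. So H_1 ≅ 0.
rank ∂_2 = 7, rank ∂_3 = 0 ⇒ b_2 = 8 − 7 − 0 = 1. So H_2 ≅ Z.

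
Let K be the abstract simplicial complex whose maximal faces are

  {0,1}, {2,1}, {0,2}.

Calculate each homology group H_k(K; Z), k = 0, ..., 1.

Fix the vertex order 0 < 1 < 2 and write every simplex with vertices in increasing order. Then dim K = 1 and the simplices of K are:

  0-simplices (3): [0], [1], [2]
  1-simplices (3): [0,1], [0,2], [1,2]

Hence C_0 ≅ Z^3, C_1 ≅ Z^3.

The boundary map ∂_1: C_1 → C_0 is given by ∂[p,q] = [q] − [p]. For instance
  ∂[0,1] = [1] − [0].
The 3×3 boundary matrix has rank 2 and Smith normal form diag(1,1).

Now H_k = ker ∂_k / im ∂_{k+1}, so:

  H_0: rank C_0 − rank ∂_1 = 3 − 2 = 1, and the invariant factors of ∂_1 are all 1, so H_0 ≅ Z.
  H_1: rank ker ∂_1 − rank ∂_2 = (3 − 2) − 0 = 1, and there is no ∂_2, so H_1 ≅ Z.

H_0 = Z,  H_1 = Z.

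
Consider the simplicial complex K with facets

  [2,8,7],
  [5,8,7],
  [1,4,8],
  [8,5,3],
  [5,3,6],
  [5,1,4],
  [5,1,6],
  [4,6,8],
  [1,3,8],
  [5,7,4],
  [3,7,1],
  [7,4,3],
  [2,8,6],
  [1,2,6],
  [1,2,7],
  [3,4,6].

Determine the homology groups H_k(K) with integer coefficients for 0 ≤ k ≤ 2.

H_0 ≅ Z,  H_1 ≅ Z^2,  H_2 ≅ Z.

Fix the vertex order 1 < 2 < 3 < 4 < 5 < 6 < 7 < 8 and write every simplex with vertices in increasing order. Then dim K = 2 and the simplices of K are:

  0-simplices (8): [1], [2], [3], [4], [5], [6], [7], [8]
  1-simplices (24): (24 of them)
  2-simplices (16): [1,2,6], [1,2,7], [1,3,7], [1,3,8], [1,4,5], [1,4,8], [1,5,6], [2,6,8], [2,7,8], [3,4,6], [3,4,7], [3,5,6], [3,5,8], [4,5,7], [4,6,8], [5,7,8]

giving chain groups C_0 ≅ Z^8, C_1 ≅ Z^24, C_2 ≅ Z^16.

The boundary map ∂_1: C_1 → C_0 is given by ∂[p,q] = [q] − [p].
This gives a 8×24 integer matrix of rank 7; reducing to Smith normal form yields diagonal entries (1,1,1,1,1,1,1).

∂_2: C_2 → C_1 maps a triangle to the signed sum of its edges. For instance
  ∂[3,5,8] = [5,8] − [3,8] + [3,5],
  ∂[1,3,8] = [3,8] − [1,8] + [1,3].
The resulting 24×16 matrix has rank 15, and its Smith normal form has invariant factors (1,1,1,1,1,1,1,1,1,1,1,1,1,1,1).

Reading off H_k = ker ∂_k / im ∂_{k+1}:

  H_0: rank C_0 − rank ∂_1 = 8 − 7 = 1, and the invariant factors of ∂_1 are all 1, so H_0 ≅ Z.
  H_1: rank ker ∂_1 − rank ∂_2 = (24 − 7) − 15 = 2, and the invariant factors of ∂_2 are all 1, so H_1 ≅ Z^2.
  H_2: rank ker ∂_2 − rank ∂_3 = (16 − 15) − 0 = 1, and there is no ∂_3, so H_2 ≅ Z.

As a check, the Euler characteristic is 8 − 24 + 16 = 0, which agrees with 1 − 2 + 1 = 0.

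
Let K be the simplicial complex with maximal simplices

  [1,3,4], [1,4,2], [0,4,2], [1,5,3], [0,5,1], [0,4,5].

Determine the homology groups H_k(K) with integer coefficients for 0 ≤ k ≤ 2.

H_0 ≅ Z,  H_1 ≅ Z,  H_2 = 0.

K has 6 vertices, 12 edges, 6 triangles.
rank ∂_0 = 0, rank ∂_1 = 5 ⇒ b_0 = 6 − 0 − 5 = 1; all invariant factors of ∂_1 are 1 so no torsion. So H_0 ≅ Z.
rank ∂_1 = 5, rank ∂_2 = 6 ⇒ b_1 = 12 − 5 − 6 = 1; all invariant factors of ∂_2 are 1 so no torsion. So H_1 ≅ Z.
rank ∂_2 = 6, rank ∂_3 = 0 ⇒ b_2 = 6 − 6 − 0 = 0. So H_2 ≅ 0.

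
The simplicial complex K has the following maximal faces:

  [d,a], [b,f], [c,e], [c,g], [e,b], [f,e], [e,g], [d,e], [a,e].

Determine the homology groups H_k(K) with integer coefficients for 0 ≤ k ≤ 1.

K has 7 vertices, 9 edges.
rank ∂_0 = 0, rank ∂_1 = 6 ⇒ b_0 = 7 − 0 − 6 = 1; all invariant factors of ∂_1 are 1 so no torsion. So H_0 ≅ Z.
rank ∂_1 = 6, rank ∂_2 = 0 ⇒ b_1 = 9 − 6 − 0 = 3. So H_1 ≅ Z^3.

H_0 ≅ Z,  H_1 ≅ Z^3.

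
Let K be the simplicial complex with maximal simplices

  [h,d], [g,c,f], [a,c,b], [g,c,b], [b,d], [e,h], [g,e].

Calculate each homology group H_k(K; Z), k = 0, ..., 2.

H_0 = Z,  H_1 = Z,  H_2 = 0.

Fix the vertex order a < b < c < d < e < f < g < h and write every simplex with vertices in increasing order. Then dim K = 2 and the simplices of K are:

  0-simplices (8): a, b, c, d, e, f, g, h
  1-simplices (11): ab, ac, bc, bd, bg, cf, cg, dh, eg, eh, fg
  2-simplices (3): abc, bcg, cfg

so the chain groups are C_0 ≅ Z^8, C_1 ≅ Z^11, C_2 ≅ Z^3.

The boundary map ∂_1: C_1 → C_0 sends each edge [p,q] (with p < q) to q − p.
The 8×11 boundary matrix has rank 7 and Smith normal form diag(1,1,1,1,1,1,1).

∂_2: C_2 → C_1 maps a triangle to the signed sum of its edges. For instance
  ∂bcg = cg − bg + bc,
  ∂cfg = fg − cg + cf.
As a 11×3 matrix over Z this has rank 3, with invariant factors (1,1,1).

Reading off H_k = ker ∂_k / im ∂_{k+1}:

  H_0: rank C_0 − rank ∂_1 = 8 − 7 = 1, and the invariant factors of ∂_1 are all 1, so H_0 ≅ Z.
  H_1: rank ker ∂_1 − rank ∂_2 = (11 − 7) − 3 = 1, and the invariant factors of ∂_2 are all 1, so H_1 ≅ Z.
  H_2: rank ker ∂_2 − rank ∂_3 = (3 − 3) − 0 = 0, and there is no ∂_3, so H_2 ≅ 0.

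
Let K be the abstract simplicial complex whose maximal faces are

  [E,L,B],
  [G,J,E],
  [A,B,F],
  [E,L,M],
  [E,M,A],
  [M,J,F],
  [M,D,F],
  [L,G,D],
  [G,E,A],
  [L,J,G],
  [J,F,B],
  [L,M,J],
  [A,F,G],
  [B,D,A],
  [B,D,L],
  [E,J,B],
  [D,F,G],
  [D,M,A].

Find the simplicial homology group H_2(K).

H_2 ≅ 0.

K has 9 vertices, 27 edges, 18 triangles.
rank ∂_2 = 18, rank ∂_3 = 0 ⇒ b_2 = 18 − 18 − 0 = 0. So H_2 ≅ 0.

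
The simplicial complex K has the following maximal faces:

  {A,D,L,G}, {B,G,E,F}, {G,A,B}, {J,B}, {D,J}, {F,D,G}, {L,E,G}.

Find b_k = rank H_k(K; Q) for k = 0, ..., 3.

b_0 = 1, b_1 = 1, b_2 = 0, b_3 = 0.

Order the vertices as A < B < D < E < F < G < J < L. Listing each simplex with vertices in this order, K has dimension 3 with simplices:

  0-simplices (8): A, B, D, E, F, G, J, L
  1-simplices (17): AB, AD, AG, AL, BE, BF, BG, BJ, DF, DG, DJ, DL, EF, EG, EL, FG, GL
  2-simplices (11): ABG, ADG, ADL, AGL, BEF, BEG, BFG, DFG, DGL, EFG, EGL
  3-simplices (2): ADGL, BEFG

Hence C_0 ≅ Z^8, C_1 ≅ Z^17, C_2 ≅ Z^11, C_3 ≅ Z^2.

Boundary ∂_1: C_1 → C_0 maps an edge to its endpoints' difference, ∂[p,q] = q − p. For instance
  ∂DL = L − D.
This gives a 8×17 integer matrix of rank 7; reducing to Smith normal form yields diagonal entries (1,1,1,1,1,1,1).

Boundary ∂_2: C_2 → C_1 maps a triangle to the signed sum of its edges. For instance
  ∂BEG = EG − BG + BE,
  ∂EFG = FG − EG + EF.
This gives a 17×11 integer matrix of rank 9; reducing to Smith normal form yields diagonal entries (1,1,1,1,1,1,1,1,1).

Boundary ∂_3: C_3 → C_2 sends each 3-simplex σ to the alternating sum Σ_i (−1)^i (σ with its i-th vertex removed). For instance
  ∂BEFG = EFG − BFG + BEG − BEF,
  ∂ADGL = DGL − AGL + ADL − ADG.
The resulting 11×2 matrix has rank 2, and its Smith normal form has invariant factors (1,1).

From H_k ≅ ker(∂_k) / im(∂_{k+1}) we obtain:

  H_0: rank C_0 − rank ∂_1 = 8 − 7 = 1, and the invariant factors of ∂_1 are all 1, so H_0 = Z.
  H_1: rank ker ∂_1 − rank ∂_2 = (17 − 7) − 9 = 1, and the invariant factors of ∂_2 are all 1, so H_1 = Z.
  H_2: rank ker ∂_2 − rank ∂_3 = (11 − 9) − 2 = 0, and the invariant factors of ∂_3 are all 1, so H_2 = 0.
  H_3: rank ker ∂_3 − rank ∂_4 = (2 − 2) − 0 = 0, and there is no ∂_4, so H_3 = 0.

Hence the Betti numbers are b_0 = 1, b_1 = 1, b_2 = 0, b_3 = 0.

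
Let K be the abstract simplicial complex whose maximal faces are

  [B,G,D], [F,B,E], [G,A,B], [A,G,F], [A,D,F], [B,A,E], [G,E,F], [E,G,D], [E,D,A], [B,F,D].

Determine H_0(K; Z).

H_0 ≅ Z.

Fix the vertex order A < B < D < E < F < G and write every simplex with vertices in increasing order. Then dim K = 2 and the simplices of K are:

  0-simplices (6): A, B, D, E, F, G
  1-simplices (15): AB, AD, AE, AF, AG, BD, BE, BF, BG, DE, DF, DG, EF, EG, FG
  2-simplices (10): ABE, ABG, ADE, ADF, AFG, BDF, BDG, BEF, DEG, EFG

so the chain groups are C_0 ≅ Z^6, C_1 ≅ Z^15, C_2 ≅ Z^10.

∂_1: C_1 → C_0 is given by ∂[p,q] = [q] − [p].
The resulting 6×15 matrix has rank 5, and its Smith normal form has invariant factors (1,1,1,1,1).

∂_2: C_2 → C_1 sends each 2-simplex [p,q,r] to [q,r] − [p,r] + [p,q]. For instance
  ∂BDF = DF − BF + BD,
  ∂AFG = FG − AG + AF.
As a 15×10 matrix over Z this has rank 10, with invariant factors (1,1,1,1,1,1,1,1,1,2).

From H_k ≅ ker(∂_k) / im(∂_{k+1}) we obtain:

  H_0: rank C_0 − rank ∂_1 = 6 − 5 = 1, and the invariant factors of ∂_1 are all 1, so H_0 = Z.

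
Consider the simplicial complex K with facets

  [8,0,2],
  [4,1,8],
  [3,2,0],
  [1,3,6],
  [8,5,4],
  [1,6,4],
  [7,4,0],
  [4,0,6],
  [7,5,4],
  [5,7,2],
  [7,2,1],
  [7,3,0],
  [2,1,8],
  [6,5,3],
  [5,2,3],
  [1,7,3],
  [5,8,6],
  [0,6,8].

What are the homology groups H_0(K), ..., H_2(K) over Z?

Order the vertices as 0 < 1 < 2 < 3 < 4 < 5 < 6 < 7 < 8. Listing each simplex with vertices in this order, K has dimension 2 with simplices:

  0-simplices (9): [0], [1], [2], [3], [4], [5], [6], [7], [8]
  1-simplices (27): (27 of them)
  2-simplices (18): [0,2,3], [0,2,8], [0,3,7], [0,4,6], [0,4,7], [0,6,8], [1,2,7], [1,2,8], [1,3,6], [1,3,7], [1,4,6], [1,4,8], [2,3,5], [2,5,7], [3,5,6], [4,5,7], [4,5,8], [5,6,8]

so the chain groups are C_0 ≅ Z^9, C_1 ≅ Z^27, C_2 ≅ Z^18.

Boundary ∂_1: C_1 → C_0 is given by ∂[p,q] = [q] − [p]. For instance
  ∂[3,5] = [5] − [3].
The resulting 9×27 matrix has rank 8, and its Smith normal form has invariant factors (1,1,1,1,1,1,1,1).

∂_2: C_2 → C_1 sends each 2-simplex [p,q,r] to [q,r] − [p,r] + [p,q]. For instance
  ∂[1,2,8] = [2,8] − [1,8] + [1,2],
  ∂[0,3,7] = [3,7] − [0,7] + [0,3].
The 27×18 boundary matrix has rank 18 and Smith normal form diag(1,1,1,1,1,1,1,1,1,1,1,1,1,1,1,1,1,2).

Reading off H_k = ker ∂_k / im ∂_{k+1}:

  H_0: rank C_0 − rank ∂_1 = 9 − 8 = 1, and the invariant factors of ∂_1 are all 1, so H_0 = Z.
  H_1: rank ker ∂_1 − rank ∂_2 = (27 − 8) − 18 = 1, and ∂_2 has invariant factor 2 > 1, so H_1 = Z ⊕ Z/2.
  H_2: rank ker ∂_2 − rank ∂_3 = (18 − 18) − 0 = 0, and there is no ∂_3, so H_2 = 0.

H_0 ≅ Z,  H_1 ≅ Z ⊕ Z/2,  H_2 = 0.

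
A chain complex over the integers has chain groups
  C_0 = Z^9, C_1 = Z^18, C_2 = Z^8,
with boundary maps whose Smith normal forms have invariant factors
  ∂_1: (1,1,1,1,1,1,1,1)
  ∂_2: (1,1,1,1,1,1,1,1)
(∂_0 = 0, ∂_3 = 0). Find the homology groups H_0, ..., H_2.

H_0 = Z,  H_1 = Z^2,  H_2 = 0.

H_0: b_0 = 9 − 0 − 8 = 1; torsion from ∂_1 factors > 1: none. So H_0 = Z.
H_1: b_1 = 18 − 8 − 8 = 2; torsion from ∂_2 factors > 1: none. So H_1 = Z^2.
H_2: b_2 = 8 − 8 − 0 = 0; torsion from ∂_3 factors > 1: none. So H_2 = 0.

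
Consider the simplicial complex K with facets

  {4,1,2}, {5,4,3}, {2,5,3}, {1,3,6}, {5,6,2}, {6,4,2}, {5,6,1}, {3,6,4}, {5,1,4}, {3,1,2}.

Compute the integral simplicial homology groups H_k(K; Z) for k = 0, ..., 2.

H_0 = Z,  H_1 = Z_2,  H_2 = 0.

We work with the vertex ordering 1 < 2 < 3 < 4 < 5 < 6. The simplices of K, each written with vertices in increasing order, are:

  0-simplices (6): [1], [2], [3], [4], [5], [6]
  1-simplices (15): [1,2], [1,3], [1,4], [1,5], [1,6], [2,3], [2,4], [2,5], [2,6], [3,4], [3,5], [3,6], [4,5], [4,6], [5,6]
  2-simplices (10): [1,2,3], [1,2,4], [1,3,6], [1,4,5], [1,5,6], [2,3,5], [2,4,6], [2,5,6], [3,4,5], [3,4,6]

so the chain groups are C_0 ≅ Z^6, C_1 ≅ Z^15, C_2 ≅ Z^10.

∂_1: C_1 → C_0 maps an edge to its endpoints' difference, ∂[p,q] = q − p.
The resulting 6×15 matrix has rank 5, and its Smith normal form has invariant factors (1,1,1,1,1).

The boundary map ∂_2: C_2 → C_1 acts by ∂[p,q,r] = [q,r] − [p,r] + [p,q]. For instance
  ∂[1,2,3] = [2,3] − [1,3] + [1,2],
  ∂[2,3,5] = [3,5] − [2,5] + [2,3].
This gives a 15×10 integer matrix of rank 10; reducing to Smith normal form yields diagonal entries (1,1,1,1,1,1,1,1,1,2).

Computing H_k = (kernel of ∂_k) / (image of ∂_{k+1}):

  H_0: rank C_0 − rank ∂_1 = 6 − 5 = 1, and the invariant factors of ∂_1 are all 1, so H_0 ≅ Z.
  H_1: rank ker ∂_1 − rank ∂_2 = (15 − 5) − 10 = 0, and ∂_2 has invariant factor 2 > 1, so H_1 ≅ Z_2.
  H_2: rank ker ∂_2 − rank ∂_3 = (10 − 10) − 0 = 0, and there is no ∂_3, so H_2 ≅ 0.

As a check, the Euler characteristic is 6 − 15 + 10 = 1, which agrees with 1 − 0 + 0 = 1.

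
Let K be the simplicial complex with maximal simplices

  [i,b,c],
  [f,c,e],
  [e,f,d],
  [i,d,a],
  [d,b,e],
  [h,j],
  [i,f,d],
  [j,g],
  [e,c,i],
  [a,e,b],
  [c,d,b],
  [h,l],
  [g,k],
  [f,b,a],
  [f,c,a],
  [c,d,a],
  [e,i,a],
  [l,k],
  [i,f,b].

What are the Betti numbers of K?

b_0 = 2, b_1 = 3, b_2 = 1.

Order the vertices as a < b < c < d < e < f < g < h < i < j < k < l. Listing each simplex with vertices in this order, K has dimension 2 with simplices:

  0-simplices (12): a, b, c, d, e, f, g, h, i, j, k, l
  1-simplices (26): ab, ac, ad, ae, af, ai, bc, bd, be, bf, bi, cd, ce, cf, ci, de, df, di, ef, ei, fi, gj, gk, hj, hl, kl
  2-simplices (14): abe, abf, acd, acf, adi, aei, bcd, bci, bde, bfi, cef, cei, def, dfi

Hence C_0 ≅ Z^12, C_1 ≅ Z^26, C_2 ≅ Z^14.

∂_1: C_1 → C_0 is given by ∂[p,q] = [q] − [p]. For instance
  ∂cd = d − c.
The resulting 12×26 matrix has rank 10, and its Smith normal form has invariant factors (1,1,1,1,1,1,1,1,1,1).

The boundary map ∂_2: C_2 → C_1 maps a triangle to the signed sum of its edges. For instance
  ∂abf = bf − af + ab,
  ∂dfi = fi − di + df.
The resulting 26×14 matrix has rank 13, and its Smith normal form has invariant factors (1,1,1,1,1,1,1,1,1,1,1,1,1).

Reading off H_k = ker ∂_k / im ∂_{k+1}:

  H_0: rank C_0 − rank ∂_1 = 12 − 10 = 2, and the invariant factors of ∂_1 are all 1, so H_0 = Z^2.
  H_1: rank ker ∂_1 − rank ∂_2 = (26 − 10) − 13 = 3, and the invariant factors of ∂_2 are all 1, so H_1 = Z^3.
  H_2: rank ker ∂_2 − rank ∂_3 = (14 − 13) − 0 = 1, and there is no ∂_3, so H_2 = Z.

As a check, the Euler characteristic is 12 − 26 + 14 = 0, which agrees with 2 − 3 + 1 = 0.

Hence the Betti numbers are b_0 = 2, b_1 = 3, b_2 = 1.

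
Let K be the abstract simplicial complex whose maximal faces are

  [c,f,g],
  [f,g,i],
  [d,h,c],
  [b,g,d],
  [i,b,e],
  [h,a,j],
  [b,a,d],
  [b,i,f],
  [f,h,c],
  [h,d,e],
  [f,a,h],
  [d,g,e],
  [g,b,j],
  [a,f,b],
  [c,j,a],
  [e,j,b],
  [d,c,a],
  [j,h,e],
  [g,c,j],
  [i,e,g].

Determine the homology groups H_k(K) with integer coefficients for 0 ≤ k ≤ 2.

H_0 ≅ Z,  H_1 ≅ Z × Z/2,  H_2 = 0.

Order the vertices as a < b < c < d < e < f < g < h < i < j. Listing each simplex with vertices in this order, K has dimension 2 with simplices:

  0-simplices (10): a, b, c, d, e, f, g, h, i, j
  1-simplices (30): ab, ac, ad, af, ah, aj, bd, be, bf, bg, bi, bj, cd, cf, cg, ch, cj, de, dg, dh, eg, eh, ei, ej, fg, fh, fi, gi, gj, hj
  2-simplices (20): abd, abf, acd, acj, afh, ahj, bdg, bei, bej, bfi, bgj, cdh, cfg, cfh, cgj, deg, deh, egi, ehj, fgi

Hence C_0 ≅ Z^10, C_1 ≅ Z^30, C_2 ≅ Z^20.

Boundary ∂_1: C_1 → C_0 maps an edge to its endpoints' difference, ∂[p,q] = q − p. For instance
  ∂gj = j − g.
As a 10×30 matrix over Z this has rank 9, with invariant factors (1,1,1,1,1,1,1,1,1).

The boundary map ∂_2: C_2 → C_1 maps a triangle to the signed sum of its edges. For instance
  ∂fgi = gi − fi + fg,
  ∂bej = ej − bj + be.
This gives a 30×20 integer matrix of rank 20; reducing to Smith normal form yields diagonal entries (1,1,1,1,1,1,1,1,1,1,1,1,1,1,1,1,1,1,1,2).

Now H_k = ker ∂_k / im ∂_{k+1}, so:

  H_0: rank C_0 − rank ∂_1 = 10 − 9 = 1, and the invariant factors of ∂_1 are all 1, so H_0 = Z.
  H_1: rank ker ∂_1 − rank ∂_2 = (30 − 9) − 20 = 1, and ∂_2 has invariant factor 2 > 1, so H_1 = Z × Z/2.
  H_2: rank ker ∂_2 − rank ∂_3 = (20 − 20) − 0 = 0, and there is no ∂_3, so H_2 = 0.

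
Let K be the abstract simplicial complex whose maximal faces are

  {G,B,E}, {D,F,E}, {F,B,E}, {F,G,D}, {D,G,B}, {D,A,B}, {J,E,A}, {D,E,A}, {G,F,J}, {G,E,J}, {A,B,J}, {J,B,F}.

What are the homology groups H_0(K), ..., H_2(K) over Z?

H_0 = Z,  H_1 = Z/2,  H_2 = 0.

Take the total order A < B < D < E < F < G < J on the vertex set. Then K (dimension 2) consists of the simplices:

  0-simplices (7): A, B, D, E, F, G, J
  1-simplices (18): AB, AD, AE, AJ, BD, BE, BF, BG, BJ, DE, DF, DG, EF, EG, EJ, FG, FJ, GJ
  2-simplices (12): ABD, ABJ, ADE, AEJ, BDG, BEF, BEG, BFJ, DEF, DFG, EGJ, FGJ

giving chain groups C_0 ≅ Z^7, C_1 ≅ Z^18, C_2 ≅ Z^12.

Boundary ∂_1: C_1 → C_0 maps an edge to its endpoints' difference, ∂[p,q] = q − p.
As a 7×18 matrix over Z this has rank 6, with invariant factors (1,1,1,1,1,1).

Boundary ∂_2: C_2 → C_1 maps a triangle to the signed sum of its edges. For instance
  ∂BDG = DG − BG + BD,
  ∂ABJ = BJ − AJ + AB.
The 18×12 boundary matrix has rank 12 and Smith normal form diag(1,1,1,1,1,1,1,1,1,1,1,2).

Now H_k = ker ∂_k / im ∂_{k+1}, so:

  H_0: rank C_0 − rank ∂_1 = 7 − 6 = 1, and the invariant factors of ∂_1 are all 1, so H_0 ≅ Z.
  H_1: rank ker ∂_1 − rank ∂_2 = (18 − 6) − 12 = 0, and ∂_2 has invariant factor 2 > 1, so H_1 ≅ Z/2.
  H_2: rank ker ∂_2 − rank ∂_3 = (12 − 12) − 0 = 0, and there is no ∂_3, so H_2 ≅ 0.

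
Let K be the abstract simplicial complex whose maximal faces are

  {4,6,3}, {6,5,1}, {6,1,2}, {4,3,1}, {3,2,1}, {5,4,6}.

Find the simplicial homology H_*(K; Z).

H_0 ≅ Z,  H_1 ≅ Z,  H_2 = 0.

Order the vertices as 1 < 2 < 3 < 4 < 5 < 6. Listing each simplex with vertices in this order, K has dimension 2 with simplices:

  0-simplices (6): [1], [2], [3], [4], [5], [6]
  1-simplices (12): [1,2], [1,3], [1,4], [1,5], [1,6], [2,3], [2,6], [3,4], [3,6], [4,5], [4,6], [5,6]
  2-simplices (6): [1,2,3], [1,2,6], [1,3,4], [1,5,6], [3,4,6], [4,5,6]

so the chain groups are C_0 ≅ Z^6, C_1 ≅ Z^12, C_2 ≅ Z^6.

The boundary map ∂_1: C_1 → C_0 sends each edge [p,q] (with p < q) to q − p.
As a 6×12 matrix over Z this has rank 5, with invariant factors (1,1,1,1,1).

∂_2: C_2 → C_1 sends each 2-simplex [p,q,r] to [q,r] − [p,r] + [p,q]. For instance
  ∂[3,4,6] = [4,6] − [3,6] + [3,4],
  ∂[1,3,4] = [3,4] − [1,4] + [1,3].
The resulting 12×6 matrix has rank 6, and its Smith normal form has invariant factors (1,1,1,1,1,1).

Now H_k = ker ∂_k / im ∂_{k+1}, so:

  H_0: rank C_0 − rank ∂_1 = 6 − 5 = 1, and the invariant factors of ∂_1 are all 1, so H_0 ≅ Z.
  H_1: rank ker ∂_1 − rank ∂_2 = (12 − 5) − 6 = 1, and the invariant factors of ∂_2 are all 1, so H_1 ≅ Z.
  H_2: rank ker ∂_2 − rank ∂_3 = (6 − 6) − 0 = 0, and there is no ∂_3, so H_2 ≅ 0.

(K is a triangulation of the cylinder S^1 x I.)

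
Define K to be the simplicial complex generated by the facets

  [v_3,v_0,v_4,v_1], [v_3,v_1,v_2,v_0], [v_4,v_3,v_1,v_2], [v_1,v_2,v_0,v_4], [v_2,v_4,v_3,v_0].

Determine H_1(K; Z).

We work with the vertex ordering v_0 < v_1 < v_2 < v_3 < v_4. The simplices of K, each written with vertices in increasing order, are:

  0-simplices (5): [v_0], [v_1], [v_2], [v_3], [v_4]
  1-simplices (10): [v_0,v_1], [v_0,v_2], [v_0,v_3], [v_0,v_4], [v_1,v_2], [v_1,v_3], [v_1,v_4], [v_2,v_3], [v_2,v_4], [v_3,v_4]
  2-simplices (10): [v_0,v_1,v_2], [v_0,v_1,v_3], [v_0,v_1,v_4], [v_0,v_2,v_3], [v_0,v_2,v_4], [v_0,v_3,v_4], [v_1,v_2,v_3], [v_1,v_2,v_4], [v_1,v_3,v_4], [v_2,v_3,v_4]
  3-simplices (5): [v_0,v_1,v_2,v_3], [v_0,v_1,v_2,v_4], [v_0,v_1,v_3,v_4], [v_0,v_2,v_3,v_4], [v_1,v_2,v_3,v_4]

so the chain groups are C_0 ≅ Z^5, C_1 ≅ Z^10, C_2 ≅ Z^10, C_3 ≅ Z^5.

∂_1: C_1 → C_0 sends each edge [p,q] (with p < q) to q − p. For instance
  ∂[v_0,v_3] = [v_3] − [v_0].
The resulting 5×10 matrix has rank 4, and its Smith normal form has invariant factors (1,1,1,1).

Boundary ∂_2: C_2 → C_1 acts by ∂[p,q,r] = [q,r] − [p,r] + [p,q]. For instance
  ∂[v_2,v_3,v_4] = [v_3,v_4] − [v_2,v_4] + [v_2,v_3],
  ∂[v_0,v_1,v_4] = [v_1,v_4] − [v_0,v_4] + [v_0,v_1].
This gives a 10×10 integer matrix of rank 6; reducing to Smith normal form yields diagonal entries (1,1,1,1,1,1).

Boundary ∂_3: C_3 → C_2 sends each 3-simplex σ to the alternating sum Σ_i (−1)^i (σ with its i-th vertex removed). For instance
  ∂[v_0,v_1,v_2,v_3] = [v_1,v_2,v_3] − [v_0,v_2,v_3] + [v_0,v_1,v_3] − [v_0,v_1,v_2],
  ∂[v_0,v_2,v_3,v_4] = [v_2,v_3,v_4] − [v_0,v_3,v_4] + [v_0,v_2,v_4] − [v_0,v_2,v_3].
The resulting 10×5 matrix has rank 4, and its Smith normal form has invariant factors (1,1,1,1).

From H_k ≅ ker(∂_k) / im(∂_{k+1}) we obtain:

  H_1: rank ker ∂_1 − rank ∂_2 = (10 − 4) − 6 = 0, and the invariant factors of ∂_2 are all 1, so H_1 = 0.

(K is a triangulation of the 3-sphere S^3.)

H_1 = 0.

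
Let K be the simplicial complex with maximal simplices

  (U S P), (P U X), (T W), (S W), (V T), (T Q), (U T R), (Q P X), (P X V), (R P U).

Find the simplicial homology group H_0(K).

K has 9 vertices, 17 edges, 6 triangles.
rank ∂_0 = 0, rank ∂_1 = 8 ⇒ b_0 = 9 − 0 − 8 = 1; all invariant factors of ∂_1 are 1 so no torsion. So H_0 = Z.

H_0 = Z.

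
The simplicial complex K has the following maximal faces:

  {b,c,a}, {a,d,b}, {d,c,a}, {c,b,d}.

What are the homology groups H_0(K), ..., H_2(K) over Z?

Take the total order a < b < c < d on the vertex set. Then K (dimension 2) consists of the simplices:

  0-simplices (4): a, b, c, d
  1-simplices (6): ab, ac, ad, bc, bd, cd
  2-simplices (4): abc, abd, acd, bcd

so the chain groups are C_0 ≅ Z^4, C_1 ≅ Z^6, C_2 ≅ Z^4.

∂_1: C_1 → C_0 sends each edge [p,q] (with p < q) to q − p. For instance
  ∂ad = d − a.
The resulting 4×6 matrix has rank 3, and its Smith normal form has invariant factors (1,1,1).

The boundary map ∂_2: C_2 → C_1 maps a triangle to the signed sum of its edges. For instance
  ∂bcd = cd − bd + bc,
  ∂abc = bc − ac + ab.
As a 6×4 matrix over Z this has rank 3, with invariant factors (1,1,1).

From H_k ≅ ker(∂_k) / im(∂_{k+1}) we obtain:

  H_0: rank C_0 − rank ∂_1 = 4 − 3 = 1, and the invariant factors of ∂_1 are all 1, so H_0 = Z.
  H_1: rank ker ∂_1 − rank ∂_2 = (6 − 3) − 3 = 0, and the invariant factors of ∂_2 are all 1, so H_1 = 0.
  H_2: rank ker ∂_2 − rank ∂_3 = (4 − 3) − 0 = 1, and there is no ∂_3, so H_2 = Z.

H_0 ≅ Z,  H_1 = 0,  H_2 ≅ Z.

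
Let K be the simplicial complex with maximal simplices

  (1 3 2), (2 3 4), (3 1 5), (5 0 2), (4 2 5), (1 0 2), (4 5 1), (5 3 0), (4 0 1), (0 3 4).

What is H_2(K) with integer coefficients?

Order the vertices as 0 < 1 < 2 < 3 < 4 < 5. Listing each simplex with vertices in this order, K has dimension 2 with simplices:

  0-simplices (6): [0], [1], [2], [3], [4], [5]
  1-simplices (15): [0,1], [0,2], [0,3], [0,4], [0,5], [1,2], [1,3], [1,4], [1,5], [2,3], [2,4], [2,5], [3,4], [3,5], [4,5]
  2-simplices (10): [0,1,2], [0,1,4], [0,2,5], [0,3,4], [0,3,5], [1,2,3], [1,3,5], [1,4,5], [2,3,4], [2,4,5]

giving chain groups C_0 ≅ Z^6, C_1 ≅ Z^15, C_2 ≅ Z^10.

The boundary map ∂_1: C_1 → C_0 maps an edge to its endpoints' difference, ∂[p,q] = q − p. For instance
  ∂[2,5] = [5] − [2].
The 6×15 boundary matrix has rank 5 and Smith normal form diag(1,1,1,1,1).

Boundary ∂_2: C_2 → C_1 sends each 2-simplex [p,q,r] to [q,r] − [p,r] + [p,q]. For instance
  ∂[1,4,5] = [4,5] − [1,5] + [1,4],
  ∂[0,1,2] = [1,2] − [0,2] + [0,1].
The resulting 15×10 matrix has rank 10, and its Smith normal form has invariant factors (1,1,1,1,1,1,1,1,1,2).

Now H_k = ker ∂_k / im ∂_{k+1}, so:

  H_2: rank ker ∂_2 − rank ∂_3 = (10 − 10) − 0 = 0, and there is no ∂_3, so H_2 ≅ 0.

(K is a triangulation of the real projective plane RP^2.)

H_2 = 0.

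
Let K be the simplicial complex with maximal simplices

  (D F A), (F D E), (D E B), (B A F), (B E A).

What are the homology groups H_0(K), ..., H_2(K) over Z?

H_0 = Z,  H_1 = Z,  H_2 = 0.

Fix the vertex order A < B < D < E < F and write every simplex with vertices in increasing order. Then dim K = 2 and the simplices of K are:

  0-simplices (5): A, B, D, E, F
  1-simplices (10): AB, AD, AE, AF, BD, BE, BF, DE, DF, EF
  2-simplices (5): ABE, ABF, ADF, BDE, DEF

so the chain groups are C_0 ≅ Z^5, C_1 ≅ Z^10, C_2 ≅ Z^5.

Boundary ∂_1: C_1 → C_0 maps an edge to its endpoints' difference, ∂[p,q] = q − p. For instance
  ∂BD = D − B.
As a 5×10 matrix over Z this has rank 4, with invariant factors (1,1,1,1).

∂_2: C_2 → C_1 acts by ∂[p,q,r] = [q,r] − [p,r] + [p,q]. For instance
  ∂ADF = DF − AF + AD,
  ∂DEF = EF − DF + DE.
As a 10×5 matrix over Z this has rank 5, with invariant factors (1,1,1,1,1).

Now H_k = ker ∂_k / im ∂_{k+1}, so:

  H_0: rank C_0 − rank ∂_1 = 5 − 4 = 1, and the invariant factors of ∂_1 are all 1, so H_0 = Z.
  H_1: rank ker ∂_1 − rank ∂_2 = (10 − 4) − 5 = 1, and the invariant factors of ∂_2 are all 1, so H_1 = Z.
  H_2: rank ker ∂_2 − rank ∂_3 = (5 − 5) − 0 = 0, and there is no ∂_3, so H_2 = 0.

(K is a triangulation of the Möbius band.)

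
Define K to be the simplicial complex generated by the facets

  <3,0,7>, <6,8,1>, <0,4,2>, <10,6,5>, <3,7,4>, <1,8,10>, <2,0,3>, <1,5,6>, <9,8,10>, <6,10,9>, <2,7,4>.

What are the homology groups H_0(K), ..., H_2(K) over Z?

Fix the vertex order 0 < 1 < 2 < 3 < 4 < 5 < 6 < 7 < 8 < 9 < 10 and write every simplex with vertices in increasing order. Then dim K = 2 and the simplices of K are:

  0-simplices (11): [0], [1], [2], [3], [4], [5], [6], [7], [8], [9], [10]
  1-simplices (22): [0,2], [0,3], [0,4], [0,7], [1,5], [1,6], [1,8], [1,10], [2,3], [2,4], [2,7], [3,4], [3,7], [4,7], [5,6], [5,10], [6,8], [6,9], [6,10], [8,9], [8,10], [9,10]
  2-simplices (11): [0,2,3], [0,2,4], [0,3,7], [1,5,6], [1,6,8], [1,8,10], [2,4,7], [3,4,7], [5,6,10], [6,9,10], [8,9,10]

so the chain groups are C_0 ≅ Z^11, C_1 ≅ Z^22, C_2 ≅ Z^11.

The boundary map ∂_1: C_1 → C_0 is given by ∂[p,q] = [q] − [p].
As a 11×22 matrix over Z this has rank 9, with invariant factors (1,1,1,1,1,1,1,1,1).

∂_2: C_2 → C_1 sends each 2-simplex [p,q,r] to [q,r] − [p,r] + [p,q]. For instance
  ∂[5,6,10] = [6,10] − [5,10] + [5,6],
  ∂[1,8,10] = [8,10] − [1,10] + [1,8].
The 22×11 boundary matrix has rank 11 and Smith normal form diag(1,1,1,1,1,1,1,1,1,1,1).

Now H_k = ker ∂_k / im ∂_{k+1}, so:

  H_0: rank C_0 − rank ∂_1 = 11 − 9 = 2, and the invariant factors of ∂_1 are all 1, so H_0 = Z^2.
  H_1: rank ker ∂_1 − rank ∂_2 = (22 − 9) − 11 = 2, and the invariant factors of ∂_2 are all 1, so H_1 = Z^2.
  H_2: rank ker ∂_2 − rank ∂_3 = (11 − 11) − 0 = 0, and there is no ∂_3, so H_2 = 0.

As a check, the Euler characteristic is 11 − 22 + 11 = 0, which agrees with 2 − 2 + 0 = 0.
(K is a triangulation of the disjoint union of the cylinder S^1 x I and the Möbius band.)

H_0 ≅ Z^2,  H_1 ≅ Z^2,  H_2 = 0.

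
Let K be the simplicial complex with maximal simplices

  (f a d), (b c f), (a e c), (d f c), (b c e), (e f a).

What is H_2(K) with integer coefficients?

We work with the vertex ordering a < b < c < d < e < f. The simplices of K, each written with vertices in increasing order, are:

  0-simplices (6): a, b, c, d, e, f
  1-simplices (12): ac, ad, ae, af, bc, be, bf, cd, ce, cf, df, ef
  2-simplices (6): ace, adf, aef, bce, bcf, cdf

so the chain groups are C_0 ≅ Z^6, C_1 ≅ Z^12, C_2 ≅ Z^6.

Boundary ∂_1: C_1 → C_0 sends each edge [p,q] (with p < q) to q − p.
The resulting 6×12 matrix has rank 5, and its Smith normal form has invariant factors (1,1,1,1,1).

Boundary ∂_2: C_2 → C_1 acts by ∂[p,q,r] = [q,r] − [p,r] + [p,q]. For instance
  ∂bce = ce − be + bc,
  ∂adf = df − af + ad.
The resulting 12×6 matrix has rank 6, and its Smith normal form has invariant factors (1,1,1,1,1,1).

From H_k ≅ ker(∂_k) / im(∂_{k+1}) we obtain:

  H_2: rank ker ∂_2 − rank ∂_3 = (6 − 6) − 0 = 0, and there is no ∂_3, so H_2 ≅ 0.

H_2 ≅ 0.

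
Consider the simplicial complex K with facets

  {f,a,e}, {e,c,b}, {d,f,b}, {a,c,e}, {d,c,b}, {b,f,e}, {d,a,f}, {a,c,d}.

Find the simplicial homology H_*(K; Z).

H_0 ≅ Z,  H_1 = 0,  H_2 ≅ Z.

Take the total order a < b < c < d < e < f on the vertex set. Then K (dimension 2) consists of the simplices:

  0-simplices (6): a, b, c, d, e, f
  1-simplices (12): ac, ad, ae, af, bc, bd, be, bf, cd, ce, df, ef
  2-simplices (8): acd, ace, adf, aef, bcd, bce, bdf, bef

giving chain groups C_0 ≅ Z^6, C_1 ≅ Z^12, C_2 ≅ Z^8.

∂_1: C_1 → C_0 sends each edge [p,q] (with p < q) to q − p.
The 6×12 boundary matrix has rank 5 and Smith normal form diag(1,1,1,1,1).

Boundary ∂_2: C_2 → C_1 sends each 2-simplex [p,q,r] to [q,r] − [p,r] + [p,q]. For instance
  ∂bef = ef − bf + be,
  ∂adf = df − af + ad.
The 12×8 boundary matrix has rank 7 and Smith normal form diag(1,1,1,1,1,1,1).

Computing H_k = (kernel of ∂_k) / (image of ∂_{k+1}):

  H_0: rank C_0 − rank ∂_1 = 6 − 5 = 1, and the invariant factors of ∂_1 are all 1, so H_0 = Z.
  H_1: rank ker ∂_1 − rank ∂_2 = (12 − 5) − 7 = 0, and the invariant factors of ∂_2 are all 1, so H_1 = 0.
  H_2: rank ker ∂_2 − rank ∂_3 = (8 − 7) − 0 = 1, and there is no ∂_3, so H_2 = Z.

As a check, the Euler characteristic is 6 − 12 + 8 = 2, which agrees with 1 − 0 + 1 = 2.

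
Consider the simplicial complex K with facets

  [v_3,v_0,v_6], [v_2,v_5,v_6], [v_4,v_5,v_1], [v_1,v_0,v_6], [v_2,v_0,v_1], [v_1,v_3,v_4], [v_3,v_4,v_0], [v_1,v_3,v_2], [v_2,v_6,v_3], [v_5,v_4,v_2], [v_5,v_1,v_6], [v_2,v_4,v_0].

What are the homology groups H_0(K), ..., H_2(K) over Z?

Order the vertices as v_0 < v_1 < v_2 < v_3 < v_4 < v_5 < v_6. Listing each simplex with vertices in this order, K has dimension 2 with simplices:

  0-simplices (7): [v_0], [v_1], [v_2], [v_3], [v_4], [v_5], [v_6]
  1-simplices (18): (18 of them)
  2-simplices (12): (12 of them)

so the chain groups are C_0 ≅ Z^7, C_1 ≅ Z^18, C_2 ≅ Z^12.

Boundary ∂_1: C_1 → C_0 maps an edge to its endpoints' difference, ∂[p,q] = q − p. For instance
  ∂[v_2,v_6] = [v_6] − [v_2].
As a 7×18 matrix over Z this has rank 6, with invariant factors (1,1,1,1,1,1).

The boundary map ∂_2: C_2 → C_1 maps a triangle to the signed sum of its edges. For instance
  ∂[v_1,v_4,v_5] = [v_4,v_5] − [v_1,v_5] + [v_1,v_4],
  ∂[v_2,v_3,v_6] = [v_3,v_6] − [v_2,v_6] + [v_2,v_3].
This gives a 18×12 integer matrix of rank 12; reducing to Smith normal form yields diagonal entries (1,1,1,1,1,1,1,1,1,1,1,2).

Reading off H_k = ker ∂_k / im ∂_{k+1}:

  H_0: rank C_0 − rank ∂_1 = 7 − 6 = 1, and the invariant factors of ∂_1 are all 1, so H_0 = Z.
  H_1: rank ker ∂_1 − rank ∂_2 = (18 − 6) − 12 = 0, and ∂_2 has invariant factor 2 > 1, so H_1 = Z/2.
  H_2: rank ker ∂_2 − rank ∂_3 = (12 − 12) − 0 = 0, and there is no ∂_3, so H_2 = 0.

(K is a triangulation of the real projective plane RP^2.)

H_0 ≅ Z,  H_1 ≅ Z/2,  H_2 = 0.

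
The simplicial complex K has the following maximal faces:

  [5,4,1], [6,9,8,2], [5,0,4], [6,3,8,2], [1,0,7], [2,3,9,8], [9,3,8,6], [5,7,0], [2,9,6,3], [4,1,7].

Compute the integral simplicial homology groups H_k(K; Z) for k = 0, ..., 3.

Fix the vertex order 0 < 1 < 2 < 3 < 4 < 5 < 6 < 7 < 8 < 9 and write every simplex with vertices in increasing order. Then dim K = 3 and the simplices of K are:

  0-simplices (10): [0], [1], [2], [3], [4], [5], [6], [7], [8], [9]
  1-simplices (20): [0,1], [0,4], [0,5], [0,7], [1,4], [1,5], [1,7], [2,3], [2,6], [2,8], [2,9], [3,6], [3,8], [3,9], [4,5], [4,7], [5,7], [6,8], [6,9], [8,9]
  2-simplices (15): [0,1,7], [0,4,5], [0,5,7], [1,4,5], [1,4,7], [2,3,6], [2,3,8], [2,3,9], [2,6,8], [2,6,9], [2,8,9], [3,6,8], [3,6,9], [3,8,9], [6,8,9]
  3-simplices (5): [2,3,6,8], [2,3,6,9], [2,3,8,9], [2,6,8,9], [3,6,8,9]

so the chain groups are C_0 ≅ Z^10, C_1 ≅ Z^20, C_2 ≅ Z^15, C_3 ≅ Z^5.

∂_1: C_1 → C_0 sends each edge [p,q] (with p < q) to q − p.
The 10×20 boundary matrix has rank 8 and Smith normal form diag(1,1,1,1,1,1,1,1).

Boundary ∂_2: C_2 → C_1 sends each 2-simplex [p,q,r] to [q,r] − [p,r] + [p,q]. For instance
  ∂[1,4,5] = [4,5] − [1,5] + [1,4],
  ∂[0,1,7] = [1,7] − [0,7] + [0,1].
As a 20×15 matrix over Z this has rank 11, with invariant factors (1,1,1,1,1,1,1,1,1,1,1).

∂_3: C_3 → C_2 sends each 3-simplex σ to the alternating sum Σ_i (−1)^i (σ with its i-th vertex removed). For instance
  ∂[2,3,6,8] = [3,6,8] − [2,6,8] + [2,3,8] − [2,3,6],
  ∂[2,3,8,9] = [3,8,9] − [2,8,9] + [2,3,9] − [2,3,8].
The 15×5 boundary matrix has rank 4 and Smith normal form diag(1,1,1,1).

Now H_k = ker ∂_k / im ∂_{k+1}, so:

  H_0: rank C_0 − rank ∂_1 = 10 − 8 = 2, and the invariant factors of ∂_1 are all 1, so H_0 ≅ Z^2.
  H_1: rank ker ∂_1 − rank ∂_2 = (20 − 8) − 11 = 1, and the invariant factors of ∂_2 are all 1, so H_1 ≅ Z.
  H_2: rank ker ∂_2 − rank ∂_3 = (15 − 11) − 4 = 0, and the invariant factors of ∂_3 are all 1, so H_2 ≅ 0.
  H_3: rank ker ∂_3 − rank ∂_4 = (5 − 4) − 0 = 1, and there is no ∂_4, so H_3 ≅ Z.

As a check, the Euler characteristic is 10 − 20 + 15 − 5 = 0, which agrees with 2 − 1 + 0 − 1 = 0.

H_0 ≅ Z^2,  H_1 ≅ Z,  H_2 = 0,  H_3 ≅ Z.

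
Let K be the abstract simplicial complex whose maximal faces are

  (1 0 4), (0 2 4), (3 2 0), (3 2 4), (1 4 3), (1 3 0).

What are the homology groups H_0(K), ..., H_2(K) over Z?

H_0 = Z,  H_1 = 0,  H_2 = Z.

We work with the vertex ordering 0 < 1 < 2 < 3 < 4. The simplices of K, each written with vertices in increasing order, are:

  0-simplices (5): [0], [1], [2], [3], [4]
  1-simplices (9): [0,1], [0,2], [0,3], [0,4], [1,3], [1,4], [2,3], [2,4], [3,4]
  2-simplices (6): [0,1,3], [0,1,4], [0,2,3], [0,2,4], [1,3,4], [2,3,4]

giving chain groups C_0 ≅ Z^5, C_1 ≅ Z^9, C_2 ≅ Z^6.

Boundary ∂_1: C_1 → C_0 is given by ∂[p,q] = [q] − [p]. For instance
  ∂[0,3] = [3] − [0].
This gives a 5×9 integer matrix of rank 4; reducing to Smith normal form yields diagonal entries (1,1,1,1).

∂_2: C_2 → C_1 maps a triangle to the signed sum of its edges. For instance
  ∂[1,3,4] = [3,4] − [1,4] + [1,3],
  ∂[0,1,3] = [1,3] − [0,3] + [0,1].
The 9×6 boundary matrix has rank 5 and Smith normal form diag(1,1,1,1,1).

Reading off H_k = ker ∂_k / im ∂_{k+1}:

  H_0: rank C_0 − rank ∂_1 = 5 − 4 = 1, and the invariant factors of ∂_1 are all 1, so H_0 = Z.
  H_1: rank ker ∂_1 − rank ∂_2 = (9 − 4) − 5 = 0, and the invariant factors of ∂_2 are all 1, so H_1 = 0.
  H_2: rank ker ∂_2 − rank ∂_3 = (6 − 5) − 0 = 1, and there is no ∂_3, so H_2 = Z.

(K is a triangulation of the 2-sphere S^2.)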